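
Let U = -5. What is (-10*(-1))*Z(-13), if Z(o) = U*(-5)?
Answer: 250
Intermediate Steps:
Z(o) = 25 (Z(o) = -5*(-5) = 25)
(-10*(-1))*Z(-13) = -10*(-1)*25 = -2*(-5)*25 = 10*25 = 250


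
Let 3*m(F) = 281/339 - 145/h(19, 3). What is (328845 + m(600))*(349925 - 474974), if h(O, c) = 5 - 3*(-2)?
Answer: -153341042426533/3729 ≈ -4.1121e+10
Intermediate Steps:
h(O, c) = 11 (h(O, c) = 5 + 6 = 11)
m(F) = -46064/11187 (m(F) = (281/339 - 145/11)/3 = (1/3)*(-46064/3729) = -46064/11187)
(328845 + m(600))*(349925 - 474974) = (328845 - 46064/11187)*(349925 - 474974) = (3678742951/11187)*(-125049) = -153341042426533/3729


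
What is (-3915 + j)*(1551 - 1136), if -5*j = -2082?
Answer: -1451919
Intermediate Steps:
j = 2082/5 (j = -1/5*(-2082) = 2082/5 ≈ 416.40)
(-3915 + j)*(1551 - 1136) = (-3915 + 2082/5)*(1551 - 1136) = -17493/5*415 = -1451919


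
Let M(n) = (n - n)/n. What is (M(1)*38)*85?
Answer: 0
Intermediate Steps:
M(n) = 0 (M(n) = 0/n = 0)
(M(1)*38)*85 = (0*38)*85 = 0*85 = 0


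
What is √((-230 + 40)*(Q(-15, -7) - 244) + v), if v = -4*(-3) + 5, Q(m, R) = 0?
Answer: 3*√5153 ≈ 215.35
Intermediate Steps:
v = 17 (v = 12 + 5 = 17)
√((-230 + 40)*(Q(-15, -7) - 244) + v) = √((-230 + 40)*(0 - 244) + 17) = √(-190*(-244) + 17) = √(46360 + 17) = √46377 = 3*√5153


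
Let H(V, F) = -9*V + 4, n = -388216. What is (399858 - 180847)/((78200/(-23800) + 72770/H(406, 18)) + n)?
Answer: -559573105/991951214 ≈ -0.56411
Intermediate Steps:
H(V, F) = 4 - 9*V
(399858 - 180847)/((78200/(-23800) + 72770/H(406, 18)) + n) = (399858 - 180847)/((78200/(-23800) + 72770/(4 - 9*406)) - 388216) = 219011/((78200*(-1/23800) + 72770/(4 - 3654)) - 388216) = 219011/((-23/7 + 72770/(-3650)) - 388216) = 219011/((-23/7 + 72770*(-1/3650)) - 388216) = 219011/((-23/7 - 7277/365) - 388216) = 219011/(-59334/2555 - 388216) = 219011/(-991951214/2555) = 219011*(-2555/991951214) = -559573105/991951214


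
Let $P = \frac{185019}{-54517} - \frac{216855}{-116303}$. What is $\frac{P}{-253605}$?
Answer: $\frac{3231993574}{535993377182285} \approx 6.0299 \cdot 10^{-6}$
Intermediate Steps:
$P = - \frac{9695980722}{6340490651}$ ($P = 185019 \left(- \frac{1}{54517}\right) - - \frac{216855}{116303} = - \frac{185019}{54517} + \frac{216855}{116303} = - \frac{9695980722}{6340490651} \approx -1.5292$)
$\frac{P}{-253605} = - \frac{9695980722}{6340490651 \left(-253605\right)} = \left(- \frac{9695980722}{6340490651}\right) \left(- \frac{1}{253605}\right) = \frac{3231993574}{535993377182285}$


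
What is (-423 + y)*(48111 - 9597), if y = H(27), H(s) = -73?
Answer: -19102944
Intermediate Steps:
y = -73
(-423 + y)*(48111 - 9597) = (-423 - 73)*(48111 - 9597) = -496*38514 = -19102944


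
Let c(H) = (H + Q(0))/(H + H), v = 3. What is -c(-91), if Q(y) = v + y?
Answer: -44/91 ≈ -0.48352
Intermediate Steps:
Q(y) = 3 + y
c(H) = (3 + H)/(2*H) (c(H) = (H + (3 + 0))/(H + H) = (H + 3)/((2*H)) = (3 + H)*(1/(2*H)) = (3 + H)/(2*H))
-c(-91) = -(3 - 91)/(2*(-91)) = -(-1)*(-88)/(2*91) = -1*44/91 = -44/91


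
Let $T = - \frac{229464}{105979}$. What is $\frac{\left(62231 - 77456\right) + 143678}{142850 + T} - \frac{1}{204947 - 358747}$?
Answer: $\frac{1046871914885643}{1164179155753400} \approx 0.89924$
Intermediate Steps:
$T = - \frac{229464}{105979}$ ($T = \left(-229464\right) \frac{1}{105979} = - \frac{229464}{105979} \approx -2.1652$)
$\frac{\left(62231 - 77456\right) + 143678}{142850 + T} - \frac{1}{204947 - 358747} = \frac{\left(62231 - 77456\right) + 143678}{142850 - \frac{229464}{105979}} - \frac{1}{204947 - 358747} = \frac{\left(62231 - 77456\right) + 143678}{\frac{15138870686}{105979}} - \frac{1}{-153800} = \left(-15225 + 143678\right) \frac{105979}{15138870686} - - \frac{1}{153800} = 128453 \cdot \frac{105979}{15138870686} + \frac{1}{153800} = \frac{13613320487}{15138870686} + \frac{1}{153800} = \frac{1046871914885643}{1164179155753400}$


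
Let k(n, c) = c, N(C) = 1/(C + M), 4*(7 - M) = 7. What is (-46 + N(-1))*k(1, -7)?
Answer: 5446/17 ≈ 320.35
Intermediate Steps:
M = 21/4 (M = 7 - 1/4*7 = 7 - 7/4 = 21/4 ≈ 5.2500)
N(C) = 1/(21/4 + C) (N(C) = 1/(C + 21/4) = 1/(21/4 + C))
(-46 + N(-1))*k(1, -7) = (-46 + 4/(21 + 4*(-1)))*(-7) = (-46 + 4/(21 - 4))*(-7) = (-46 + 4/17)*(-7) = -778/17*(-7) = 5446/17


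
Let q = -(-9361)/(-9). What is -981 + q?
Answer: -18190/9 ≈ -2021.1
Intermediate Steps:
q = -9361/9 (q = -(-9361)*(-1)/9 = -407*23/9 = -9361/9 ≈ -1040.1)
-981 + q = -981 - 9361/9 = -18190/9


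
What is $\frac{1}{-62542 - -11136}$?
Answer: $- \frac{1}{51406} \approx -1.9453 \cdot 10^{-5}$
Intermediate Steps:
$\frac{1}{-62542 - -11136} = \frac{1}{-62542 + 11136} = \frac{1}{-51406} = - \frac{1}{51406}$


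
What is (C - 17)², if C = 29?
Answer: 144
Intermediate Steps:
(C - 17)² = (29 - 17)² = 12² = 144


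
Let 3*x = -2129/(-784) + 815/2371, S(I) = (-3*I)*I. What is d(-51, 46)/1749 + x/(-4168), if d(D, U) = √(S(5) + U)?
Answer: -5686819/23243235456 + I*√29/1749 ≈ -0.00024467 + 0.003079*I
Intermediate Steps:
S(I) = -3*I²
x = 5686819/5576592 (x = (-2129/(-784) + 815/2371)/3 = (-2129*(-1/784) + 815*(1/2371))/3 = (2129/784 + 815/2371)/3 = (⅓)*(5686819/1858864) = 5686819/5576592 ≈ 1.0198)
d(D, U) = √(-75 + U) (d(D, U) = √(-3*5² + U) = √(-3*25 + U) = √(-75 + U))
d(-51, 46)/1749 + x/(-4168) = √(-75 + 46)/1749 + (5686819/5576592)/(-4168) = √(-29)*(1/1749) + (5686819/5576592)*(-1/4168) = (I*√29)*(1/1749) - 5686819/23243235456 = I*√29/1749 - 5686819/23243235456 = -5686819/23243235456 + I*√29/1749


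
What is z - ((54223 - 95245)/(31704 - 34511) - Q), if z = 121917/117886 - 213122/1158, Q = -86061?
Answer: -16526684258567627/191594575158 ≈ -86259.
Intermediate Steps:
z = -12491460103/68255994 (z = 121917*(1/117886) - 213122*1/1158 = 121917/117886 - 106561/579 = -12491460103/68255994 ≈ -183.01)
z - ((54223 - 95245)/(31704 - 34511) - Q) = -12491460103/68255994 - ((54223 - 95245)/(31704 - 34511) - 1*(-86061)) = -12491460103/68255994 - (-41022/(-2807) + 86061) = -12491460103/68255994 - (-41022*(-1/2807) + 86061) = -12491460103/68255994 - (41022/2807 + 86061) = -12491460103/68255994 - 1*241614249/2807 = -12491460103/68255994 - 241614249/2807 = -16526684258567627/191594575158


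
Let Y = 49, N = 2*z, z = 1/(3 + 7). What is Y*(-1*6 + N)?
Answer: -1421/5 ≈ -284.20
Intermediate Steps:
z = ⅒ (z = 1/10 = ⅒ ≈ 0.10000)
N = ⅕ (N = 2*(⅒) = ⅕ ≈ 0.20000)
Y*(-1*6 + N) = 49*(-1*6 + ⅕) = 49*(-6 + ⅕) = 49*(-29/5) = -1421/5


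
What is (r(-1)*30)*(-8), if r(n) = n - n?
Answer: 0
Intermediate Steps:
r(n) = 0
(r(-1)*30)*(-8) = (0*30)*(-8) = 0*(-8) = 0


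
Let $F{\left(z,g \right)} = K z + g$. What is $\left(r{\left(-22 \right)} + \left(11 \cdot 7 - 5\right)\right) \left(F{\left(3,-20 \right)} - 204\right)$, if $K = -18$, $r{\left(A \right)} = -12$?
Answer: $-16680$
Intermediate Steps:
$F{\left(z,g \right)} = g - 18 z$ ($F{\left(z,g \right)} = - 18 z + g = g - 18 z$)
$\left(r{\left(-22 \right)} + \left(11 \cdot 7 - 5\right)\right) \left(F{\left(3,-20 \right)} - 204\right) = \left(-12 + \left(11 \cdot 7 - 5\right)\right) \left(\left(-20 - 54\right) - 204\right) = \left(-12 + \left(77 - 5\right)\right) \left(\left(-20 - 54\right) - 204\right) = \left(-12 + 72\right) \left(-74 - 204\right) = 60 \left(-278\right) = -16680$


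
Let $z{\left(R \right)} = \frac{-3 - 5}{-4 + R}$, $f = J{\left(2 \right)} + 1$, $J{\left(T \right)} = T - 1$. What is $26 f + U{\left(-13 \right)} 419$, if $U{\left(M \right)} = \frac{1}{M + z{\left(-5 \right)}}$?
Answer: $\frac{1897}{109} \approx 17.404$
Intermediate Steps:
$J{\left(T \right)} = -1 + T$ ($J{\left(T \right)} = T - 1 = -1 + T$)
$f = 2$ ($f = \left(-1 + 2\right) + 1 = 1 + 1 = 2$)
$z{\left(R \right)} = - \frac{8}{-4 + R}$
$U{\left(M \right)} = \frac{1}{\frac{8}{9} + M}$ ($U{\left(M \right)} = \frac{1}{M - \frac{8}{-4 - 5}} = \frac{1}{M - \frac{8}{-9}} = \frac{1}{M - - \frac{8}{9}} = \frac{1}{M + \frac{8}{9}} = \frac{1}{\frac{8}{9} + M}$)
$26 f + U{\left(-13 \right)} 419 = 26 \cdot 2 + \frac{9}{8 + 9 \left(-13\right)} 419 = 52 + \frac{9}{8 - 117} \cdot 419 = 52 + \frac{9}{-109} \cdot 419 = 52 + 9 \left(- \frac{1}{109}\right) 419 = 52 - \frac{3771}{109} = \frac{1897}{109}$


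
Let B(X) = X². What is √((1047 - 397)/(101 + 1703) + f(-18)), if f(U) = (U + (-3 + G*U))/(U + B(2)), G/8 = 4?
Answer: √428597477/3157 ≈ 6.5577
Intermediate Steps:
G = 32 (G = 8*4 = 32)
f(U) = (-3 + 33*U)/(4 + U) (f(U) = (U + (-3 + 32*U))/(U + 2²) = (-3 + 33*U)/(U + 4) = (-3 + 33*U)/(4 + U))
√((1047 - 397)/(101 + 1703) + f(-18)) = √((1047 - 397)/(101 + 1703) + 3*(-1 + 11*(-18))/(4 - 18)) = √(650/1804 + 3*(-1 - 198)/(-14)) = √(650*(1/1804) + 3*(-1/14)*(-199)) = √(325/902 + 597/14) = √(135761/3157) = √428597477/3157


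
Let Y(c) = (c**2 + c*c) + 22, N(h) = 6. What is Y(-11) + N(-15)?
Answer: 270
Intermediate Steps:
Y(c) = 22 + 2*c**2 (Y(c) = (c**2 + c**2) + 22 = 2*c**2 + 22 = 22 + 2*c**2)
Y(-11) + N(-15) = (22 + 2*(-11)**2) + 6 = (22 + 2*121) + 6 = (22 + 242) + 6 = 264 + 6 = 270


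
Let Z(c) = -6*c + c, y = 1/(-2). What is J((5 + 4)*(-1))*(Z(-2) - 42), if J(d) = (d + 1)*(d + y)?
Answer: -2432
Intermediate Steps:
y = -½ ≈ -0.50000
J(d) = (1 + d)*(-½ + d) (J(d) = (d + 1)*(d - ½) = (1 + d)*(-½ + d))
Z(c) = -5*c
J((5 + 4)*(-1))*(Z(-2) - 42) = (-½ + ((5 + 4)*(-1))² + ((5 + 4)*(-1))/2)*(-5*(-2) - 42) = (-½ + (9*(-1))² + (9*(-1))/2)*(10 - 42) = (-½ + (-9)² + (½)*(-9))*(-32) = (-½ + 81 - 9/2)*(-32) = 76*(-32) = -2432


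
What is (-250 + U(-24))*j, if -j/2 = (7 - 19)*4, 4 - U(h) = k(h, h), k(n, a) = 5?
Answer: -24096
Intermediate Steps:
U(h) = -1 (U(h) = 4 - 1*5 = 4 - 5 = -1)
j = 96 (j = -2*(7 - 19)*4 = -(-24)*4 = -2*(-48) = 96)
(-250 + U(-24))*j = (-250 - 1)*96 = -251*96 = -24096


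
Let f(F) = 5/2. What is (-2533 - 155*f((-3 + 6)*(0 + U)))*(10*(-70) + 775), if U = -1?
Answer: -438075/2 ≈ -2.1904e+5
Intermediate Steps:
f(F) = 5/2 (f(F) = 5*(½) = 5/2)
(-2533 - 155*f((-3 + 6)*(0 + U)))*(10*(-70) + 775) = (-2533 - 155*5/2)*(10*(-70) + 775) = (-2533 - 775/2)*(-700 + 775) = -5841/2*75 = -438075/2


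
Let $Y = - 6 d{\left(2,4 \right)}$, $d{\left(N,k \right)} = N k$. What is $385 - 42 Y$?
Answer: $2401$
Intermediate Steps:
$Y = -48$ ($Y = - 6 \cdot 2 \cdot 4 = \left(-6\right) 8 = -48$)
$385 - 42 Y = 385 - -2016 = 385 + 2016 = 2401$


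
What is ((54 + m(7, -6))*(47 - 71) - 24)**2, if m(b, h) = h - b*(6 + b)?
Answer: 1016064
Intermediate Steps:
m(b, h) = h - b*(6 + b)
((54 + m(7, -6))*(47 - 71) - 24)**2 = ((54 + (-6 - 1*7**2 - 6*7))*(47 - 71) - 24)**2 = ((54 + (-6 - 1*49 - 42))*(-24) - 24)**2 = ((54 + (-6 - 49 - 42))*(-24) - 24)**2 = ((54 - 97)*(-24) - 24)**2 = (-43*(-24) - 24)**2 = (1032 - 24)**2 = 1008**2 = 1016064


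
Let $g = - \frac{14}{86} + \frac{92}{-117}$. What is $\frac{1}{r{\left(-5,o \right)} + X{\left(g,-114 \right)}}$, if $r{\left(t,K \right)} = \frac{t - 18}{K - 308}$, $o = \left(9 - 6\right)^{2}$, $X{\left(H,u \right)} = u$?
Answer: $- \frac{13}{1481} \approx -0.0087779$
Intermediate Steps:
$g = - \frac{4775}{5031}$ ($g = \left(-14\right) \frac{1}{86} + 92 \left(- \frac{1}{117}\right) = - \frac{7}{43} - \frac{92}{117} = - \frac{4775}{5031} \approx -0.94912$)
$o = 9$ ($o = 3^{2} = 9$)
$r{\left(t,K \right)} = \frac{-18 + t}{-308 + K}$
$\frac{1}{r{\left(-5,o \right)} + X{\left(g,-114 \right)}} = \frac{1}{\frac{-18 - 5}{-308 + 9} - 114} = \frac{1}{\frac{1}{-299} \left(-23\right) - 114} = \frac{1}{\left(- \frac{1}{299}\right) \left(-23\right) - 114} = \frac{1}{\frac{1}{13} - 114} = \frac{1}{- \frac{1481}{13}} = - \frac{13}{1481}$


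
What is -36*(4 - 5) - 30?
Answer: 6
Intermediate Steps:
-36*(4 - 5) - 30 = -36*(-1) - 30 = -9*(-4) - 30 = 36 - 30 = 6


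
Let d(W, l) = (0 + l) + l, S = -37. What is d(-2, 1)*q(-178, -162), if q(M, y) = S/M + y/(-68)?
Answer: 7838/1513 ≈ 5.1804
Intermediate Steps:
d(W, l) = 2*l (d(W, l) = l + l = 2*l)
q(M, y) = -37/M - y/68 (q(M, y) = -37/M + y/(-68) = -37/M + y*(-1/68) = -37/M - y/68)
d(-2, 1)*q(-178, -162) = (2*1)*(-37/(-178) - 1/68*(-162)) = 2*(-37*(-1/178) + 81/34) = 2*(37/178 + 81/34) = 2*(3919/1513) = 7838/1513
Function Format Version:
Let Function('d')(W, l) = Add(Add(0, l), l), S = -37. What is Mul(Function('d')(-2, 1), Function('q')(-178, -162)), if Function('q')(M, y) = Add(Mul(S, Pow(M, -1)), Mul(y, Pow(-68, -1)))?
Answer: Rational(7838, 1513) ≈ 5.1804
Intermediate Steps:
Function('d')(W, l) = Mul(2, l) (Function('d')(W, l) = Add(l, l) = Mul(2, l))
Function('q')(M, y) = Add(Mul(-37, Pow(M, -1)), Mul(Rational(-1, 68), y)) (Function('q')(M, y) = Add(Mul(-37, Pow(M, -1)), Mul(y, Pow(-68, -1))) = Add(Mul(-37, Pow(M, -1)), Mul(y, Rational(-1, 68))) = Add(Mul(-37, Pow(M, -1)), Mul(Rational(-1, 68), y)))
Mul(Function('d')(-2, 1), Function('q')(-178, -162)) = Mul(Mul(2, 1), Add(Mul(-37, Pow(-178, -1)), Mul(Rational(-1, 68), -162))) = Mul(2, Add(Mul(-37, Rational(-1, 178)), Rational(81, 34))) = Mul(2, Add(Rational(37, 178), Rational(81, 34))) = Mul(2, Rational(3919, 1513)) = Rational(7838, 1513)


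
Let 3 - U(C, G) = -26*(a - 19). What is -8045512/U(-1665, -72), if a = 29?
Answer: -8045512/263 ≈ -30591.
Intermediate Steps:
U(C, G) = 263 (U(C, G) = 3 - (-26)*(29 - 19) = 3 - (-26)*10 = 3 - 1*(-260) = 3 + 260 = 263)
-8045512/U(-1665, -72) = -8045512/263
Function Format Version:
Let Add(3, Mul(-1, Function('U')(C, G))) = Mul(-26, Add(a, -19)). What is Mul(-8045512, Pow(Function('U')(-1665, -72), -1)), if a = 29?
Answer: Rational(-8045512, 263) ≈ -30591.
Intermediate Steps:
Function('U')(C, G) = 263 (Function('U')(C, G) = Add(3, Mul(-1, Mul(-26, Add(29, -19)))) = Add(3, Mul(-1, Mul(-26, 10))) = Add(3, Mul(-1, -260)) = Add(3, 260) = 263)
Mul(-8045512, Pow(Function('U')(-1665, -72), -1)) = Mul(-8045512, Pow(263, -1)) = Mul(-8045512, Rational(1, 263)) = Rational(-8045512, 263)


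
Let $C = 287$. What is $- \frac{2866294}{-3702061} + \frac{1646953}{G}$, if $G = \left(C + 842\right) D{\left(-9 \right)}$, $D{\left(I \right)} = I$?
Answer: $- \frac{6067996056799}{37616641821} \approx -161.31$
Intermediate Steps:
$G = -10161$ ($G = \left(287 + 842\right) \left(-9\right) = 1129 \left(-9\right) = -10161$)
$- \frac{2866294}{-3702061} + \frac{1646953}{G} = - \frac{2866294}{-3702061} + \frac{1646953}{-10161} = \left(-2866294\right) \left(- \frac{1}{3702061}\right) + 1646953 \left(- \frac{1}{10161}\right) = \frac{2866294}{3702061} - \frac{1646953}{10161} = - \frac{6067996056799}{37616641821}$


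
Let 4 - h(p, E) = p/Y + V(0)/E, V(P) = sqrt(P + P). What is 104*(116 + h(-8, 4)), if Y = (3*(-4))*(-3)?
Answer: 112528/9 ≈ 12503.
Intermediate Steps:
Y = 36 (Y = -12*(-3) = 36)
V(P) = sqrt(2)*sqrt(P) (V(P) = sqrt(2*P) = sqrt(2)*sqrt(P))
h(p, E) = 4 - p/36 (h(p, E) = 4 - (p/36 + (sqrt(2)*sqrt(0))/E) = 4 - (p*(1/36) + (sqrt(2)*0)/E) = 4 - (p/36 + 0/E) = 4 - (p/36 + 0) = 4 - p/36)
104*(116 + h(-8, 4)) = 104*(116 + (4 - 1/36*(-8))) = 104*(116 + (4 + 2/9)) = 104*(116 + 38/9) = 104*(1082/9) = 112528/9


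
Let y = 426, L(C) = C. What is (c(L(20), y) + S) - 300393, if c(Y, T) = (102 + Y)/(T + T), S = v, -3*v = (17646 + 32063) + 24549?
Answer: -138511993/426 ≈ -3.2515e+5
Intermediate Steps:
v = -74258/3 (v = -((17646 + 32063) + 24549)/3 = -(49709 + 24549)/3 = -⅓*74258 = -74258/3 ≈ -24753.)
S = -74258/3 ≈ -24753.
c(Y, T) = (102 + Y)/(2*T) (c(Y, T) = (102 + Y)/((2*T)) = (102 + Y)*(1/(2*T)) = (102 + Y)/(2*T))
(c(L(20), y) + S) - 300393 = ((½)*(102 + 20)/426 - 74258/3) - 300393 = ((½)*(1/426)*122 - 74258/3) - 300393 = (61/426 - 74258/3) - 300393 = -10544575/426 - 300393 = -138511993/426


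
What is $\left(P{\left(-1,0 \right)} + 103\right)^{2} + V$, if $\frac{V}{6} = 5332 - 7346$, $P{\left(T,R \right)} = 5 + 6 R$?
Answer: $-420$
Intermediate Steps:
$V = -12084$ ($V = 6 \left(5332 - 7346\right) = 6 \left(-2014\right) = -12084$)
$\left(P{\left(-1,0 \right)} + 103\right)^{2} + V = \left(\left(5 + 6 \cdot 0\right) + 103\right)^{2} - 12084 = \left(\left(5 + 0\right) + 103\right)^{2} - 12084 = \left(5 + 103\right)^{2} - 12084 = 108^{2} - 12084 = 11664 - 12084 = -420$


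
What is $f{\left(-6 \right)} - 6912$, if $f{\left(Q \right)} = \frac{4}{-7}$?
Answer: $- \frac{48388}{7} \approx -6912.6$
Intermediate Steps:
$f{\left(Q \right)} = - \frac{4}{7}$ ($f{\left(Q \right)} = 4 \left(- \frac{1}{7}\right) = - \frac{4}{7}$)
$f{\left(-6 \right)} - 6912 = - \frac{4}{7} - 6912 = - \frac{48388}{7}$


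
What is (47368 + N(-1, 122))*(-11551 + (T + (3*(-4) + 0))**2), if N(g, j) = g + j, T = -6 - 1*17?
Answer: -490371414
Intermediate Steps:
T = -23 (T = -6 - 17 = -23)
(47368 + N(-1, 122))*(-11551 + (T + (3*(-4) + 0))**2) = (47368 + (-1 + 122))*(-11551 + (-23 + (3*(-4) + 0))**2) = (47368 + 121)*(-11551 + (-23 + (-12 + 0))**2) = 47489*(-11551 + (-23 - 12)**2) = 47489*(-11551 + (-35)**2) = 47489*(-11551 + 1225) = 47489*(-10326) = -490371414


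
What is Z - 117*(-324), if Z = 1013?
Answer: 38921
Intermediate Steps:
Z - 117*(-324) = 1013 - 117*(-324) = 1013 + 37908 = 38921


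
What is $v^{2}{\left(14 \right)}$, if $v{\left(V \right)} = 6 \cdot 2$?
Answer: $144$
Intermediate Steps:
$v{\left(V \right)} = 12$
$v^{2}{\left(14 \right)} = 12^{2} = 144$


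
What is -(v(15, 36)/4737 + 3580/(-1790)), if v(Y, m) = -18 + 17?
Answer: 9475/4737 ≈ 2.0002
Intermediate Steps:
v(Y, m) = -1
-(v(15, 36)/4737 + 3580/(-1790)) = -(-1/4737 + 3580/(-1790)) = -(-1*1/4737 + 3580*(-1/1790)) = -(-1/4737 - 2) = -1*(-9475/4737) = 9475/4737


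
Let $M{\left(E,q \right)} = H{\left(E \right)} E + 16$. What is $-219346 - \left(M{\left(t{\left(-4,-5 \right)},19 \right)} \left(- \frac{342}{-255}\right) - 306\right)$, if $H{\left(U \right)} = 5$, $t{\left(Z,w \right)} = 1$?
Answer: $- \frac{18620794}{85} \approx -2.1907 \cdot 10^{5}$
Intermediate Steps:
$M{\left(E,q \right)} = 16 + 5 E$ ($M{\left(E,q \right)} = 5 E + 16 = 16 + 5 E$)
$-219346 - \left(M{\left(t{\left(-4,-5 \right)},19 \right)} \left(- \frac{342}{-255}\right) - 306\right) = -219346 - \left(\left(16 + 5 \cdot 1\right) \left(- \frac{342}{-255}\right) - 306\right) = -219346 - \left(\left(16 + 5\right) \left(\left(-342\right) \left(- \frac{1}{255}\right)\right) - 306\right) = -219346 - \left(21 \cdot \frac{114}{85} - 306\right) = -219346 - \left(\frac{2394}{85} - 306\right) = -219346 - - \frac{23616}{85} = -219346 + \frac{23616}{85} = - \frac{18620794}{85}$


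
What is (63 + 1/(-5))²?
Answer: 98596/25 ≈ 3943.8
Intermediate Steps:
(63 + 1/(-5))² = (63 - ⅕)² = (314/5)² = 98596/25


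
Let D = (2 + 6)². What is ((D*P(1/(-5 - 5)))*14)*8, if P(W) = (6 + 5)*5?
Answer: 394240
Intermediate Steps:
P(W) = 55 (P(W) = 11*5 = 55)
D = 64 (D = 8² = 64)
((D*P(1/(-5 - 5)))*14)*8 = ((64*55)*14)*8 = (3520*14)*8 = 49280*8 = 394240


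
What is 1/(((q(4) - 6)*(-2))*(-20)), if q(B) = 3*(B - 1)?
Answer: 1/120 ≈ 0.0083333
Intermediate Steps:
q(B) = -3 + 3*B (q(B) = 3*(-1 + B) = -3 + 3*B)
1/(((q(4) - 6)*(-2))*(-20)) = 1/((((-3 + 3*4) - 6)*(-2))*(-20)) = 1/((((-3 + 12) - 6)*(-2))*(-20)) = 1/(((9 - 6)*(-2))*(-20)) = 1/((3*(-2))*(-20)) = 1/(-6*(-20)) = 1/120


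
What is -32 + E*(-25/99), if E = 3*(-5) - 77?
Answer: -868/99 ≈ -8.7677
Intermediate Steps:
E = -92 (E = -15 - 77 = -92)
-32 + E*(-25/99) = -32 - (-2300)/99 = -32 - 92*(-25/99) = -32 + 2300/99 = -868/99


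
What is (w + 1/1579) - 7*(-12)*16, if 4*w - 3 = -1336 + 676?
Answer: 7451305/6316 ≈ 1179.8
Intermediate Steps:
w = -657/4 (w = ¾ + (-1336 + 676)/4 = ¾ + (¼)*(-660) = ¾ - 165 = -657/4 ≈ -164.25)
(w + 1/1579) - 7*(-12)*16 = (-657/4 + 1/1579) - 7*(-12)*16 = (-657/4 + 1/1579) + 84*16 = -1037399/6316 + 1344 = 7451305/6316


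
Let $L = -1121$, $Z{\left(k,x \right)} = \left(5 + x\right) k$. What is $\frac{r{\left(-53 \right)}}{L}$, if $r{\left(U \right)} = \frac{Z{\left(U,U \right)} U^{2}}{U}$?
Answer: $\frac{134832}{1121} \approx 120.28$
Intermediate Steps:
$Z{\left(k,x \right)} = k \left(5 + x\right)$
$r{\left(U \right)} = U^{2} \left(5 + U\right)$ ($r{\left(U \right)} = \frac{U \left(5 + U\right) U^{2}}{U} = \frac{U^{3} \left(5 + U\right)}{U} = U^{2} \left(5 + U\right)$)
$\frac{r{\left(-53 \right)}}{L} = \frac{\left(-53\right)^{2} \left(5 - 53\right)}{-1121} = 2809 \left(-48\right) \left(- \frac{1}{1121}\right) = \left(-134832\right) \left(- \frac{1}{1121}\right) = \frac{134832}{1121}$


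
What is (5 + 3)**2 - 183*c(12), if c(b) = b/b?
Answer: -119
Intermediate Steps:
c(b) = 1
(5 + 3)**2 - 183*c(12) = (5 + 3)**2 - 183*1 = 8**2 - 183 = 64 - 183 = -119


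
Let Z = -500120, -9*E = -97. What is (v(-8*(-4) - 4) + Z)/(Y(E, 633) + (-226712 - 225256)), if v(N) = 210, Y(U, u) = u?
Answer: 99982/90267 ≈ 1.1076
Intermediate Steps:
E = 97/9 (E = -⅑*(-97) = 97/9 ≈ 10.778)
(v(-8*(-4) - 4) + Z)/(Y(E, 633) + (-226712 - 225256)) = (210 - 500120)/(633 + (-226712 - 225256)) = -499910/(633 - 451968) = -499910/(-451335) = -499910*(-1/451335) = 99982/90267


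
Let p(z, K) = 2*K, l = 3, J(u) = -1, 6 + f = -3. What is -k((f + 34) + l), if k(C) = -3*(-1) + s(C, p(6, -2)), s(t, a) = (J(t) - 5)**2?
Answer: -39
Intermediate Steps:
f = -9 (f = -6 - 3 = -9)
s(t, a) = 36 (s(t, a) = (-1 - 5)**2 = (-6)**2 = 36)
k(C) = 39 (k(C) = -3*(-1) + 36 = 3 + 36 = 39)
-k((f + 34) + l) = -1*39 = -39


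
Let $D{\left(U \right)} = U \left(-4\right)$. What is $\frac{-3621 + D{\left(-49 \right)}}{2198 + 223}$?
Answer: $- \frac{3425}{2421} \approx -1.4147$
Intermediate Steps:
$D{\left(U \right)} = - 4 U$
$\frac{-3621 + D{\left(-49 \right)}}{2198 + 223} = \frac{-3621 - -196}{2198 + 223} = \frac{-3621 + 196}{2421} = \left(-3425\right) \frac{1}{2421} = - \frac{3425}{2421}$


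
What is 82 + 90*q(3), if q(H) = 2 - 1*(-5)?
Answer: 712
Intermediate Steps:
q(H) = 7 (q(H) = 2 + 5 = 7)
82 + 90*q(3) = 82 + 90*7 = 82 + 630 = 712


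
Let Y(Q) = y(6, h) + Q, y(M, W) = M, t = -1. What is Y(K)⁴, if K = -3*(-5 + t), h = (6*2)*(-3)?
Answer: 331776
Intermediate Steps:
h = -36 (h = 12*(-3) = -36)
K = 18 (K = -3*(-5 - 1) = -3*(-6) = 18)
Y(Q) = 6 + Q
Y(K)⁴ = (6 + 18)⁴ = 24⁴ = 331776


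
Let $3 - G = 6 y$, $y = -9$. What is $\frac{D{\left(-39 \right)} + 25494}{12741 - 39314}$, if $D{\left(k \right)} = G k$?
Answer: $- \frac{23271}{26573} \approx -0.87574$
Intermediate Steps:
$G = 57$ ($G = 3 - 6 \left(-9\right) = 3 - -54 = 3 + 54 = 57$)
$D{\left(k \right)} = 57 k$
$\frac{D{\left(-39 \right)} + 25494}{12741 - 39314} = \frac{57 \left(-39\right) + 25494}{12741 - 39314} = \frac{-2223 + 25494}{-26573} = 23271 \left(- \frac{1}{26573}\right) = - \frac{23271}{26573}$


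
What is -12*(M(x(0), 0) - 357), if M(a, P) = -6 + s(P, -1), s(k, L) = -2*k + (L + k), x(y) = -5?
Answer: 4368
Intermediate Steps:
s(k, L) = L - k
M(a, P) = -7 - P (M(a, P) = -6 + (-1 - P) = -7 - P)
-12*(M(x(0), 0) - 357) = -12*((-7 - 1*0) - 357) = -12*((-7 + 0) - 357) = -12*(-7 - 357) = -12*(-364) = 4368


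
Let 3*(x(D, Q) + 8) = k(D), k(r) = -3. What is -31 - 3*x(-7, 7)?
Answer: -4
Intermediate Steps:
x(D, Q) = -9 (x(D, Q) = -8 + (⅓)*(-3) = -8 - 1 = -9)
-31 - 3*x(-7, 7) = -31 - 3*(-9) = -31 + 27 = -4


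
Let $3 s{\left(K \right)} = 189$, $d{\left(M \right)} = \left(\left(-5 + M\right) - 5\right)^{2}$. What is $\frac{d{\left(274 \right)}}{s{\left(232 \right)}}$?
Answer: $\frac{7744}{7} \approx 1106.3$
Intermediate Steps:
$d{\left(M \right)} = \left(-10 + M\right)^{2}$
$s{\left(K \right)} = 63$ ($s{\left(K \right)} = \frac{1}{3} \cdot 189 = 63$)
$\frac{d{\left(274 \right)}}{s{\left(232 \right)}} = \frac{\left(-10 + 274\right)^{2}}{63} = 264^{2} \cdot \frac{1}{63} = 69696 \cdot \frac{1}{63} = \frac{7744}{7}$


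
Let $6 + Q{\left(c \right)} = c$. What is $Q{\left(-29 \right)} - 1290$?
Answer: $-1325$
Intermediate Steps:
$Q{\left(c \right)} = -6 + c$
$Q{\left(-29 \right)} - 1290 = \left(-6 - 29\right) - 1290 = -35 - 1290 = -1325$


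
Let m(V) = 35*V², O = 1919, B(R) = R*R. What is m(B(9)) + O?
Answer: 231554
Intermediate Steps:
B(R) = R²
m(B(9)) + O = 35*(9²)² + 1919 = 35*81² + 1919 = 35*6561 + 1919 = 229635 + 1919 = 231554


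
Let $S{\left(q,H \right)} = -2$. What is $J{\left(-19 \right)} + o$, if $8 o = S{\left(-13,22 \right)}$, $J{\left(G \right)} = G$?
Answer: $- \frac{77}{4} \approx -19.25$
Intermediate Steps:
$o = - \frac{1}{4}$ ($o = \frac{1}{8} \left(-2\right) = - \frac{1}{4} \approx -0.25$)
$J{\left(-19 \right)} + o = -19 - \frac{1}{4} = - \frac{77}{4}$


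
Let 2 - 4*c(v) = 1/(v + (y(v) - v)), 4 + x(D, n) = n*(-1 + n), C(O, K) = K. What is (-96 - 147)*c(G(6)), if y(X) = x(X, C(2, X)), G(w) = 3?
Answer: -729/8 ≈ -91.125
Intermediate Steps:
x(D, n) = -4 + n*(-1 + n)
y(X) = -4 + X**2 - X
c(v) = 1/2 - 1/(4*(-4 + v**2 - v)) (c(v) = 1/2 - 1/(4*(v + ((-4 + v**2 - v) - v))) = 1/2 - 1/(4*(v + (-4 + v**2 - 2*v))) = 1/2 - 1/(4*(-4 + v**2 - v)))
(-96 - 147)*c(G(6)) = (-96 - 147)*((9/4 + (1/2)*3 - 1/2*3**2)/(4 + 3 - 1*3**2)) = -243*(9/4 + 3/2 - 1/2*9)/(4 + 3 - 1*9) = -243*(9/4 + 3/2 - 9/2)/(4 + 3 - 9) = -243*(-3)/((-2)*4) = -(-243)*(-3)/(2*4) = -243*3/8 = -729/8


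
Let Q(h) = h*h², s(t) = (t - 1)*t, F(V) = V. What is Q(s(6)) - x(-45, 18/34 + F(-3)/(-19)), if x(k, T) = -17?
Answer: 27017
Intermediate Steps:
s(t) = t*(-1 + t) (s(t) = (-1 + t)*t = t*(-1 + t))
Q(h) = h³
Q(s(6)) - x(-45, 18/34 + F(-3)/(-19)) = (6*(-1 + 6))³ - 1*(-17) = (6*5)³ + 17 = 30³ + 17 = 27000 + 17 = 27017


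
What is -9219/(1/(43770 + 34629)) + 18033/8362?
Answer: -6043722287889/8362 ≈ -7.2276e+8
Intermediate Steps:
-9219/(1/(43770 + 34629)) + 18033/8362 = -9219/(1/78399) + 18033*(1/8362) = -9219/1/78399 + 18033/8362 = -9219*78399 + 18033/8362 = -722760381 + 18033/8362 = -6043722287889/8362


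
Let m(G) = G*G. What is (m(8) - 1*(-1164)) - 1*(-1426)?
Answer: 2654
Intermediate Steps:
m(G) = G²
(m(8) - 1*(-1164)) - 1*(-1426) = (8² - 1*(-1164)) - 1*(-1426) = (64 + 1164) + 1426 = 1228 + 1426 = 2654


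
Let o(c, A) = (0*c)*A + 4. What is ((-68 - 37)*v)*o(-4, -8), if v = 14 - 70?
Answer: 23520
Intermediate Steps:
o(c, A) = 4 (o(c, A) = 0*A + 4 = 0 + 4 = 4)
v = -56
((-68 - 37)*v)*o(-4, -8) = ((-68 - 37)*(-56))*4 = -105*(-56)*4 = 5880*4 = 23520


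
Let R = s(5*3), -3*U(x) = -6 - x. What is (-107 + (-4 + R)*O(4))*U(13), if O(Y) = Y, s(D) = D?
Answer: -399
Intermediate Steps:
U(x) = 2 + x/3 (U(x) = -(-6 - x)/3 = 2 + x/3)
R = 15 (R = 5*3 = 15)
(-107 + (-4 + R)*O(4))*U(13) = (-107 + (-4 + 15)*4)*(2 + (⅓)*13) = (-107 + 11*4)*(2 + 13/3) = (-107 + 44)*(19/3) = -63*19/3 = -399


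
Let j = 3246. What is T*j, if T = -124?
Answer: -402504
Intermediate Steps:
T*j = -124*3246 = -402504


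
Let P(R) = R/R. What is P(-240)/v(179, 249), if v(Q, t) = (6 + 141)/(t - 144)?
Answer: 5/7 ≈ 0.71429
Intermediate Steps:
v(Q, t) = 147/(-144 + t)
P(R) = 1
P(-240)/v(179, 249) = 1/(147/(-144 + 249)) = 1/(147/105) = 1/(147*(1/105)) = 1/(7/5) = 1*(5/7) = 5/7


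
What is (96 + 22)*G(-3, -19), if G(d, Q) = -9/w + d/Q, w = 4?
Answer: -9381/38 ≈ -246.87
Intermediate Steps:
G(d, Q) = -9/4 + d/Q
(96 + 22)*G(-3, -19) = (96 + 22)*(-9/4 - 3/(-19)) = 118*(-9/4 - 3*(-1/19)) = 118*(-9/4 + 3/19) = 118*(-159/76) = -9381/38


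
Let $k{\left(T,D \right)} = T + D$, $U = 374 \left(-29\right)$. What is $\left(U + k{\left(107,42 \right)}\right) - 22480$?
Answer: $-33177$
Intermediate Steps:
$U = -10846$
$k{\left(T,D \right)} = D + T$
$\left(U + k{\left(107,42 \right)}\right) - 22480 = \left(-10846 + \left(42 + 107\right)\right) - 22480 = \left(-10846 + 149\right) - 22480 = -10697 - 22480 = -33177$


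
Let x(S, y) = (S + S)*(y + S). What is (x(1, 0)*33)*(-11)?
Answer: -726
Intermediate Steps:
x(S, y) = 2*S*(S + y) (x(S, y) = (2*S)*(S + y) = 2*S*(S + y))
(x(1, 0)*33)*(-11) = ((2*1*(1 + 0))*33)*(-11) = ((2*1*1)*33)*(-11) = (2*33)*(-11) = 66*(-11) = -726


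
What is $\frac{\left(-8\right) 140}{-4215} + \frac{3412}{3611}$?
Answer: $\frac{3685180}{3044073} \approx 1.2106$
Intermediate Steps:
$\frac{\left(-8\right) 140}{-4215} + \frac{3412}{3611} = \left(-1120\right) \left(- \frac{1}{4215}\right) + 3412 \cdot \frac{1}{3611} = \frac{224}{843} + \frac{3412}{3611} = \frac{3685180}{3044073}$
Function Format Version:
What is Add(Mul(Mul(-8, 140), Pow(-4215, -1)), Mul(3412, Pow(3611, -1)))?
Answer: Rational(3685180, 3044073) ≈ 1.2106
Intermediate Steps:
Add(Mul(Mul(-8, 140), Pow(-4215, -1)), Mul(3412, Pow(3611, -1))) = Add(Mul(-1120, Rational(-1, 4215)), Mul(3412, Rational(1, 3611))) = Add(Rational(224, 843), Rational(3412, 3611)) = Rational(3685180, 3044073)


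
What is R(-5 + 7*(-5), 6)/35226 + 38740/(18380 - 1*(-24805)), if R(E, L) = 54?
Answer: 15188747/16902609 ≈ 0.89860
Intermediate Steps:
R(-5 + 7*(-5), 6)/35226 + 38740/(18380 - 1*(-24805)) = 54/35226 + 38740/(18380 - 1*(-24805)) = 54*(1/35226) + 38740/(18380 + 24805) = 3/1957 + 38740/43185 = 3/1957 + 38740*(1/43185) = 3/1957 + 7748/8637 = 15188747/16902609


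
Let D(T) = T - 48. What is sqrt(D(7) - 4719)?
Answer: 2*I*sqrt(1190) ≈ 68.993*I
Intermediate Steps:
D(T) = -48 + T
sqrt(D(7) - 4719) = sqrt((-48 + 7) - 4719) = sqrt(-41 - 4719) = sqrt(-4760) = 2*I*sqrt(1190)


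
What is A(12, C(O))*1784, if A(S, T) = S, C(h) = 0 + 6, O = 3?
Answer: 21408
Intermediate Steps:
C(h) = 6
A(12, C(O))*1784 = 12*1784 = 21408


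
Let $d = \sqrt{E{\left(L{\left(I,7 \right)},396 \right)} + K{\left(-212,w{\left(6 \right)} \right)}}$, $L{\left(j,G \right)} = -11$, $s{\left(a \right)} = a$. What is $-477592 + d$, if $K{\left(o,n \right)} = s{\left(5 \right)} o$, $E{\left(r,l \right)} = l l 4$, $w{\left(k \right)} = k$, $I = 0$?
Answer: $-477592 + 2 \sqrt{156551} \approx -4.768 \cdot 10^{5}$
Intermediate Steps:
$E{\left(r,l \right)} = 4 l^{2}$ ($E{\left(r,l \right)} = l^{2} \cdot 4 = 4 l^{2}$)
$K{\left(o,n \right)} = 5 o$
$d = 2 \sqrt{156551}$ ($d = \sqrt{4 \cdot 396^{2} + 5 \left(-212\right)} = \sqrt{4 \cdot 156816 - 1060} = \sqrt{627264 - 1060} = \sqrt{626204} = 2 \sqrt{156551} \approx 791.33$)
$-477592 + d = -477592 + 2 \sqrt{156551}$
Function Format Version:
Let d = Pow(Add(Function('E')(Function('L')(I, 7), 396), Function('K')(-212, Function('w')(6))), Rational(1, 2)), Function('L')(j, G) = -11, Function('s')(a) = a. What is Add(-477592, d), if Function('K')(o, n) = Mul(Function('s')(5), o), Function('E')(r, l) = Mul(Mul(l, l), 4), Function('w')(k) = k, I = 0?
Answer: Add(-477592, Mul(2, Pow(156551, Rational(1, 2)))) ≈ -4.7680e+5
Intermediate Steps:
Function('E')(r, l) = Mul(4, Pow(l, 2)) (Function('E')(r, l) = Mul(Pow(l, 2), 4) = Mul(4, Pow(l, 2)))
Function('K')(o, n) = Mul(5, o)
d = Mul(2, Pow(156551, Rational(1, 2))) (d = Pow(Add(Mul(4, Pow(396, 2)), Mul(5, -212)), Rational(1, 2)) = Pow(Add(Mul(4, 156816), -1060), Rational(1, 2)) = Pow(Add(627264, -1060), Rational(1, 2)) = Pow(626204, Rational(1, 2)) = Mul(2, Pow(156551, Rational(1, 2))) ≈ 791.33)
Add(-477592, d) = Add(-477592, Mul(2, Pow(156551, Rational(1, 2))))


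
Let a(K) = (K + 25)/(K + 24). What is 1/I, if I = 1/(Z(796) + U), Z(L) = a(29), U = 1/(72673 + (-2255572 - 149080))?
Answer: 125926813/123594887 ≈ 1.0189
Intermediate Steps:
U = -1/2331979 (U = 1/(72673 - 2404652) = 1/(-2331979) = -1/2331979 ≈ -4.2882e-7)
a(K) = (25 + K)/(24 + K)
Z(L) = 54/53 (Z(L) = (25 + 29)/(24 + 29) = 54/53)
I = 123594887/125926813 (I = 1/(54/53 - 1/2331979) = 1/(125926813/123594887) = 123594887/125926813 ≈ 0.98148)
1/I = 1/(123594887/125926813) = 125926813/123594887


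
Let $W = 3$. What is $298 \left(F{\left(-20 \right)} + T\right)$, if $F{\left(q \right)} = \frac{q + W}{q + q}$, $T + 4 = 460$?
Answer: $\frac{2720293}{20} \approx 1.3601 \cdot 10^{5}$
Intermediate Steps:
$T = 456$ ($T = -4 + 460 = 456$)
$F{\left(q \right)} = \frac{3 + q}{2 q}$ ($F{\left(q \right)} = \frac{q + 3}{q + q} = \frac{3 + q}{2 q}$)
$298 \left(F{\left(-20 \right)} + T\right) = 298 \left(\frac{3 - 20}{2 \left(-20\right)} + 456\right) = 298 \left(\frac{1}{2} \left(- \frac{1}{20}\right) \left(-17\right) + 456\right) = 298 \left(\frac{17}{40} + 456\right) = 298 \cdot \frac{18257}{40} = \frac{2720293}{20}$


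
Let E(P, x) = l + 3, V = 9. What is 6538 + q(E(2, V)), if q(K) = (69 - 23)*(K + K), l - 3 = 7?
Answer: 7734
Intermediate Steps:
l = 10 (l = 3 + 7 = 10)
E(P, x) = 13 (E(P, x) = 10 + 3 = 13)
q(K) = 92*K (q(K) = 46*(2*K) = 92*K)
6538 + q(E(2, V)) = 6538 + 92*13 = 6538 + 1196 = 7734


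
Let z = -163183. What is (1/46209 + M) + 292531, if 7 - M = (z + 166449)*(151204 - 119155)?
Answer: -4823272130663/46209 ≈ -1.0438e+8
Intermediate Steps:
M = -104672027 (M = 7 - (-163183 + 166449)*(151204 - 119155) = 7 - 3266*32049 = 7 - 1*104672034 = 7 - 104672034 = -104672027)
(1/46209 + M) + 292531 = (1/46209 - 104672027) + 292531 = -4836789695642/46209 + 292531 = -4823272130663/46209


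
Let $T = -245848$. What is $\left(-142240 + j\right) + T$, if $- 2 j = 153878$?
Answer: $-465027$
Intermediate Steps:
$j = -76939$ ($j = \left(- \frac{1}{2}\right) 153878 = -76939$)
$\left(-142240 + j\right) + T = \left(-142240 - 76939\right) - 245848 = -219179 - 245848 = -465027$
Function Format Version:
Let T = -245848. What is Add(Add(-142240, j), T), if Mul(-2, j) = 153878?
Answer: -465027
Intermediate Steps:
j = -76939 (j = Mul(Rational(-1, 2), 153878) = -76939)
Add(Add(-142240, j), T) = Add(Add(-142240, -76939), -245848) = Add(-219179, -245848) = -465027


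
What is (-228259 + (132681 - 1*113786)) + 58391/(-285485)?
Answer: -59770339931/285485 ≈ -2.0936e+5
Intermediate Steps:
(-228259 + (132681 - 1*113786)) + 58391/(-285485) = (-228259 + (132681 - 113786)) + 58391*(-1/285485) = (-228259 + 18895) - 58391/285485 = -209364 - 58391/285485 = -59770339931/285485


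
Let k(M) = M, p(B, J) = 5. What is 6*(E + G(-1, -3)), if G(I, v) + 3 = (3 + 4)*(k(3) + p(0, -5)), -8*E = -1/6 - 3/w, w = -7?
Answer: 17797/56 ≈ 317.80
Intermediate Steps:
E = -11/336 (E = -(-1/6 - 3/(-7))/8 = -(-1*⅙ - 3*(-⅐))/8 = -(-⅙ + 3/7)/8 = -⅛*11/42 = -11/336 ≈ -0.032738)
G(I, v) = 53 (G(I, v) = -3 + (3 + 4)*(3 + 5) = -3 + 7*8 = -3 + 56 = 53)
6*(E + G(-1, -3)) = 6*(-11/336 + 53) = 6*(17797/336) = 17797/56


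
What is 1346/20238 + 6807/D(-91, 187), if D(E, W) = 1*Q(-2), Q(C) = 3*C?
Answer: -22958665/20238 ≈ -1134.4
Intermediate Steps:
D(E, W) = -6 (D(E, W) = 1*(3*(-2)) = 1*(-6) = -6)
1346/20238 + 6807/D(-91, 187) = 1346/20238 + 6807/(-6) = 1346*(1/20238) + 6807*(-⅙) = 673/10119 - 2269/2 = -22958665/20238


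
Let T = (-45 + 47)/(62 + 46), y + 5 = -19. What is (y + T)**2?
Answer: 1677025/2916 ≈ 575.11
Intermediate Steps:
y = -24 (y = -5 - 19 = -24)
T = 1/54 (T = 2/108 = 2*(1/108) = 1/54 ≈ 0.018519)
(y + T)**2 = (-24 + 1/54)**2 = (-1295/54)**2 = 1677025/2916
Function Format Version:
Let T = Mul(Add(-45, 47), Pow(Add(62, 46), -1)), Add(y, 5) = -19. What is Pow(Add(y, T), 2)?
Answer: Rational(1677025, 2916) ≈ 575.11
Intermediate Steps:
y = -24 (y = Add(-5, -19) = -24)
T = Rational(1, 54) (T = Mul(2, Pow(108, -1)) = Mul(2, Rational(1, 108)) = Rational(1, 54) ≈ 0.018519)
Pow(Add(y, T), 2) = Pow(Add(-24, Rational(1, 54)), 2) = Pow(Rational(-1295, 54), 2) = Rational(1677025, 2916)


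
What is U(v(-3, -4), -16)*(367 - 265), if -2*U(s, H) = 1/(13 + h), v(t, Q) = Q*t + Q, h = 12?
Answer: -51/25 ≈ -2.0400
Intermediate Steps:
v(t, Q) = Q + Q*t
U(s, H) = -1/50 (U(s, H) = -1/(2*(13 + 12)) = -½/25 = -½*1/25 = -1/50)
U(v(-3, -4), -16)*(367 - 265) = -(367 - 265)/50 = -1/50*102 = -51/25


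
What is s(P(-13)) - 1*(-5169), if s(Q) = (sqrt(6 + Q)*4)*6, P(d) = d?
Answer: 5169 + 24*I*sqrt(7) ≈ 5169.0 + 63.498*I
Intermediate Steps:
s(Q) = 24*sqrt(6 + Q) (s(Q) = (4*sqrt(6 + Q))*6 = 24*sqrt(6 + Q))
s(P(-13)) - 1*(-5169) = 24*sqrt(6 - 13) - 1*(-5169) = 24*sqrt(-7) + 5169 = 24*(I*sqrt(7)) + 5169 = 24*I*sqrt(7) + 5169 = 5169 + 24*I*sqrt(7)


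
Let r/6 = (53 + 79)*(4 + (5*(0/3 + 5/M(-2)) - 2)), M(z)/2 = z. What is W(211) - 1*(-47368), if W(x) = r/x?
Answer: 9991282/211 ≈ 47352.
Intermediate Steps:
M(z) = 2*z
r = -3366 (r = 6*((53 + 79)*(4 + (5*(0/3 + 5/((2*(-2)))) - 2))) = 6*(132*(4 + (5*(0*(⅓) + 5/(-4)) - 2))) = 6*(132*(4 + (5*(0 + 5*(-¼)) - 2))) = 6*(132*(4 + (5*(0 - 5/4) - 2))) = 6*(132*(4 + (5*(-5/4) - 2))) = 6*(132*(4 + (-25/4 - 2))) = 6*(132*(4 - 33/4)) = 6*(132*(-17/4)) = 6*(-561) = -3366)
W(x) = -3366/x
W(211) - 1*(-47368) = -3366/211 - 1*(-47368) = -3366*1/211 + 47368 = -3366/211 + 47368 = 9991282/211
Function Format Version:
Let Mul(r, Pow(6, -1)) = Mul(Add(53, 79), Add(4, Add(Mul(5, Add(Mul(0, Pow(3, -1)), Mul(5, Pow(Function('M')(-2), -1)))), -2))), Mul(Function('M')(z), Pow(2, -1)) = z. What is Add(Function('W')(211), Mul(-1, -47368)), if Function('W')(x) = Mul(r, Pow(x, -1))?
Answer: Rational(9991282, 211) ≈ 47352.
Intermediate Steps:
Function('M')(z) = Mul(2, z)
r = -3366 (r = Mul(6, Mul(Add(53, 79), Add(4, Add(Mul(5, Add(Mul(0, Pow(3, -1)), Mul(5, Pow(Mul(2, -2), -1)))), -2)))) = Mul(6, Mul(132, Add(4, Add(Mul(5, Add(Mul(0, Rational(1, 3)), Mul(5, Pow(-4, -1)))), -2)))) = Mul(6, Mul(132, Add(4, Add(Mul(5, Add(0, Mul(5, Rational(-1, 4)))), -2)))) = Mul(6, Mul(132, Add(4, Add(Mul(5, Add(0, Rational(-5, 4))), -2)))) = Mul(6, Mul(132, Add(4, Add(Mul(5, Rational(-5, 4)), -2)))) = Mul(6, Mul(132, Add(4, Add(Rational(-25, 4), -2)))) = Mul(6, Mul(132, Add(4, Rational(-33, 4)))) = Mul(6, Mul(132, Rational(-17, 4))) = Mul(6, -561) = -3366)
Function('W')(x) = Mul(-3366, Pow(x, -1))
Add(Function('W')(211), Mul(-1, -47368)) = Add(Mul(-3366, Pow(211, -1)), Mul(-1, -47368)) = Add(Mul(-3366, Rational(1, 211)), 47368) = Add(Rational(-3366, 211), 47368) = Rational(9991282, 211)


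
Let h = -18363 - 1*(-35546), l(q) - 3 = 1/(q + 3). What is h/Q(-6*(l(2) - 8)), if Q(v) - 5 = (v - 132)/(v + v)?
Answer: 412392/77 ≈ 5355.7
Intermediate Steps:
l(q) = 3 + 1/(3 + q) (l(q) = 3 + 1/(q + 3) = 3 + 1/(3 + q))
Q(v) = 5 + (-132 + v)/(2*v) (Q(v) = 5 + (v - 132)/(v + v) = 5 + (-132 + v)/((2*v)) = 5 + (-132 + v)*(1/(2*v)) = 5 + (-132 + v)/(2*v))
h = 17183 (h = -18363 + 35546 = 17183)
h/Q(-6*(l(2) - 8)) = 17183/(11/2 - 66*(-1/(6*((10 + 3*2)/(3 + 2) - 8)))) = 17183/(11/2 - 66*(-1/(6*((10 + 6)/5 - 8)))) = 17183/(11/2 - 66*(-1/(6*((1/5)*16 - 8)))) = 17183/(11/2 - 66*(-1/(6*(16/5 - 8)))) = 17183/(11/2 - 66/((-6*(-24/5)))) = 17183/(11/2 - 66/144/5) = 17183/(11/2 - 66*5/144) = 17183/(11/2 - 55/24) = 17183/(77/24) = 17183*(24/77) = 412392/77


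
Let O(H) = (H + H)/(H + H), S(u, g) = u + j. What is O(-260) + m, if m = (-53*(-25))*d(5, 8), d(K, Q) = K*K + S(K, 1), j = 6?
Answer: 47701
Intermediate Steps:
S(u, g) = 6 + u (S(u, g) = u + 6 = 6 + u)
d(K, Q) = 6 + K + K² (d(K, Q) = K*K + (6 + K) = K² + (6 + K) = 6 + K + K²)
O(H) = 1 (O(H) = (2*H)/((2*H)) = (2*H)*(1/(2*H)) = 1)
m = 47700 (m = (-53*(-25))*(6 + 5 + 5²) = 1325*(6 + 5 + 25) = 1325*36 = 47700)
O(-260) + m = 1 + 47700 = 47701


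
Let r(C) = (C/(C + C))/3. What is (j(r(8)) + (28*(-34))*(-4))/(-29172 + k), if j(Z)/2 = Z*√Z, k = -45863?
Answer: -3808/75035 - √6/1350630 ≈ -0.050751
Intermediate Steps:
r(C) = ⅙ (r(C) = (C/((2*C)))*(⅓) = (C*(1/(2*C)))*(⅓) = (½)*(⅓) = ⅙)
j(Z) = 2*Z^(3/2) (j(Z) = 2*(Z*√Z) = 2*Z^(3/2))
(j(r(8)) + (28*(-34))*(-4))/(-29172 + k) = (2*(⅙)^(3/2) + (28*(-34))*(-4))/(-29172 - 45863) = (2*(√6/36) - 952*(-4))/(-75035) = (√6/18 + 3808)*(-1/75035) = (3808 + √6/18)*(-1/75035) = -3808/75035 - √6/1350630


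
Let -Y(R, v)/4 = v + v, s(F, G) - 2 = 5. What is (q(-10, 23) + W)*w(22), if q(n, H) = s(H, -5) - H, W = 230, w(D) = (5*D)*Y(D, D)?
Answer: -4143040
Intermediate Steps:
s(F, G) = 7 (s(F, G) = 2 + 5 = 7)
Y(R, v) = -8*v (Y(R, v) = -4*(v + v) = -8*v)
w(D) = -40*D² (w(D) = (5*D)*(-8*D) = -40*D²)
q(n, H) = 7 - H
(q(-10, 23) + W)*w(22) = ((7 - 1*23) + 230)*(-40*22²) = ((7 - 23) + 230)*(-40*484) = (-16 + 230)*(-19360) = 214*(-19360) = -4143040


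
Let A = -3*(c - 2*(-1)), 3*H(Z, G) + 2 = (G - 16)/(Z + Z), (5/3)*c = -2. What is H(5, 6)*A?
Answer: 12/5 ≈ 2.4000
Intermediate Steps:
c = -6/5 (c = (⅗)*(-2) = -6/5 ≈ -1.2000)
H(Z, G) = -⅔ + (-16 + G)/(6*Z) (H(Z, G) = -⅔ + ((G - 16)/(Z + Z))/3 = -⅔ + ((-16 + G)/((2*Z)))/3 = -⅔ + ((-16 + G)*(1/(2*Z)))/3 = -⅔ + ((-16 + G)/(2*Z))/3 = -⅔ + (-16 + G)/(6*Z))
A = -12/5 (A = -3*(-6/5 - 2*(-1)) = -3*(-6/5 + 2) = -3*⅘ = -12/5 ≈ -2.4000)
H(5, 6)*A = ((⅙)*(-16 + 6 - 4*5)/5)*(-12/5) = ((⅙)*(⅕)*(-16 + 6 - 20))*(-12/5) = ((⅙)*(⅕)*(-30))*(-12/5) = -1*(-12/5) = 12/5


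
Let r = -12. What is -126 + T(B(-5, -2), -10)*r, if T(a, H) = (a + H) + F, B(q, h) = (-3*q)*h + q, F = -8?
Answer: 510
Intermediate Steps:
B(q, h) = q - 3*h*q (B(q, h) = -3*h*q + q = q - 3*h*q)
T(a, H) = -8 + H + a (T(a, H) = (a + H) - 8 = (H + a) - 8 = -8 + H + a)
-126 + T(B(-5, -2), -10)*r = -126 + (-8 - 10 - 5*(1 - 3*(-2)))*(-12) = -126 + (-8 - 10 - 5*(1 + 6))*(-12) = -126 + (-8 - 10 - 5*7)*(-12) = -126 + (-8 - 10 - 35)*(-12) = -126 - 53*(-12) = -126 + 636 = 510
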